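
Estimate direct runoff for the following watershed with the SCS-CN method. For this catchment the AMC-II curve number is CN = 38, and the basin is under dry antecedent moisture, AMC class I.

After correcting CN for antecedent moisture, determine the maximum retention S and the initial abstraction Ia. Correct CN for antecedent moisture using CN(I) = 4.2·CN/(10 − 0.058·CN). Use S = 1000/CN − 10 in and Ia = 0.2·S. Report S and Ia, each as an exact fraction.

S = 15500/399 in ≈ 38.847 in; Ia = 3100/399 in ≈ 7.769 in

CN(I) from CN(II)=38: (4.2·38)/(10 − 0.058·38) = 39900/1949 ≈ 20.472
Retention S: 1000/CN − 10 with CN=20.472 → S = 15500/399 ≈ 38.847 in
Ia = 0.2·(15500/399) = 3100/399 in ≈ 7.769 in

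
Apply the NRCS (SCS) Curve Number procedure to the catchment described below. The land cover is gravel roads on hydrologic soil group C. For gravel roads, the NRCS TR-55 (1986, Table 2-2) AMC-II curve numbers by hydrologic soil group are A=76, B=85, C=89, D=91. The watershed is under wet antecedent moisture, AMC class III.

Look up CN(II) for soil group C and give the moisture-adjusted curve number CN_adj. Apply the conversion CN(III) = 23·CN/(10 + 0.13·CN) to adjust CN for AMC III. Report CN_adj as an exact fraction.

CN_adj = 204700/2157 ≈ 94.900

NRCS table: gravel roads, soil group C → CN(II) = 89
CN(III) from CN(II)=89: (23·89)/(10 + 0.13·89) = 204700/2157 ≈ 94.900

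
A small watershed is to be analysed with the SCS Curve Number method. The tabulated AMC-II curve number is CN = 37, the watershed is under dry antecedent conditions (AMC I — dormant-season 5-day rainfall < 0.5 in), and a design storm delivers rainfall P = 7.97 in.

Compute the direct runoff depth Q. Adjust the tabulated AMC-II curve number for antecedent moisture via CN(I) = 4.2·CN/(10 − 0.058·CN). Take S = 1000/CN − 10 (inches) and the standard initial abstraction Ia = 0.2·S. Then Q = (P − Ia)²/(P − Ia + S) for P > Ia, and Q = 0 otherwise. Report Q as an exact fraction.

Dry (AMC I): CN(I) = 4.2·37/(10 − 0.058·37) = (777/5)/(3927/500) = 3700/187 ≈ 19.786
S = 1000/(3700/187) − 10 = 1500/37 in ≈ 40.541 in
Ia = 0.2S: 0.2·40.541 = 8.108 in (exactly 300/37)
P = 7.970 ≤ Ia = 8.108 in: entire storm abstracted, Q = 0.

Q = 0 in ≈ 0.000 in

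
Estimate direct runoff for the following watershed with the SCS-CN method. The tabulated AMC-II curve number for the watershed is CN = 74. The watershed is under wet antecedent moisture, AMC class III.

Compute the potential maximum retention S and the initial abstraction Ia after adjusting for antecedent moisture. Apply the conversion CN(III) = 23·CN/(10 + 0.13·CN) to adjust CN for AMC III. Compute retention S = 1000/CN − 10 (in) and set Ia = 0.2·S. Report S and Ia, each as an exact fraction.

S = 1300/851 in ≈ 1.528 in; Ia = 260/851 in ≈ 0.306 in

Wet (AMC III): CN(III) = 23·74/(10 + 0.13·74) = 1702/(981/50) = 85100/981 ≈ 86.748
S = 1000/(85100/981) − 10 = 1300/851 in ≈ 1.528 in
Initial abstraction Ia = S/5 = (1300/851)/5 = 260/851 ≈ 0.306 in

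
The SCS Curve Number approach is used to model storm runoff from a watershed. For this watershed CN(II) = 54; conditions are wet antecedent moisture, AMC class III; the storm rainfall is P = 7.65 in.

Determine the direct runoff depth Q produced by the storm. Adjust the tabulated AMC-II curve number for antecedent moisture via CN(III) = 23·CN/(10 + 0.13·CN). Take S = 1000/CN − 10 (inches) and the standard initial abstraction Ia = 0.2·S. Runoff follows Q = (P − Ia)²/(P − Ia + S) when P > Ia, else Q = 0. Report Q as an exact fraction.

Q = 13920361/3094740 in ≈ 4.498 in

CN(III) from CN(II)=54: (23·54)/(10 + 0.13·54) = 2700/37 ≈ 72.973
S = 1000/(2700/37) − 10 = 100/27 in ≈ 3.704 in
Ia = 0.2S: 0.2·3.704 = 0.741 in (exactly 20/27)
Excess rainfall: 7.650 − 0.741 = 6.909 in; P > Ia so Q > 0
Q = (3731/540)²/((3731/540) + 100/27) = (13920361/291600)/(5731/540) = 13920361/3094740 in ≈ 4.498 in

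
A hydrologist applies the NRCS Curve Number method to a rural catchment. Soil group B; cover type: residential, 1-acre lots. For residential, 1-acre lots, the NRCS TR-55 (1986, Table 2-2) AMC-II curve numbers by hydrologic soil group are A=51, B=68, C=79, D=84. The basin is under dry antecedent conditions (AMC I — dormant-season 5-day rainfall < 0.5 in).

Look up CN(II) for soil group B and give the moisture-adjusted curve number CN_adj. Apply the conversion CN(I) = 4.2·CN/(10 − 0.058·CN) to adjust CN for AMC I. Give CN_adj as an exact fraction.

CN_adj = 35700/757 ≈ 47.160

NRCS table: residential, 1-acre lots, soil group B → CN(II) = 68
Dry (AMC I): CN(I) = 4.2·68/(10 − 0.058·68) = (1428/5)/(757/125) = 35700/757 ≈ 47.160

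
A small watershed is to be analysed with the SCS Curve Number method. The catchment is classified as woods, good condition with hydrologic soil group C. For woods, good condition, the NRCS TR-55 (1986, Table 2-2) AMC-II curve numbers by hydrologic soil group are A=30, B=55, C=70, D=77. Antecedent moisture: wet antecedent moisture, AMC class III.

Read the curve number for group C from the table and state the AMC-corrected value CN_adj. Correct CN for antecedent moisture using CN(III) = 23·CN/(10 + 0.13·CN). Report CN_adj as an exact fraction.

CN_adj = 16100/191 ≈ 84.293

NRCS table: woods, good condition, soil group C → CN(II) = 70
CN(III) from CN(II)=70: (23·70)/(10 + 0.13·70) = 16100/191 ≈ 84.293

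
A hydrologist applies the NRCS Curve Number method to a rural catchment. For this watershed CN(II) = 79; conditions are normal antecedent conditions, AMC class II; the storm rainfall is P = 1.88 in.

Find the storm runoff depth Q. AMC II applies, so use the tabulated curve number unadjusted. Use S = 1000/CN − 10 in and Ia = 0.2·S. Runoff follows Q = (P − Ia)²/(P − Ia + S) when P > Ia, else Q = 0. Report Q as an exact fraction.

Q = 7091569/15628175 in ≈ 0.454 in

Average conditions: CN = 79 (no AMC adjustment).
Retention S: 1000/CN − 10 with CN=79.000 → S = 210/79 ≈ 2.658 in
Ia = 0.2·(210/79) = 42/79 in ≈ 0.532 in
Since P=1.880 > Ia=0.532: effective rainfall P−Ia = 2663/1975 in
Q = (2663/1975)²/((2663/1975) + 210/79) = (7091569/3900625)/(7913/1975) = 7091569/15628175 in ≈ 0.454 in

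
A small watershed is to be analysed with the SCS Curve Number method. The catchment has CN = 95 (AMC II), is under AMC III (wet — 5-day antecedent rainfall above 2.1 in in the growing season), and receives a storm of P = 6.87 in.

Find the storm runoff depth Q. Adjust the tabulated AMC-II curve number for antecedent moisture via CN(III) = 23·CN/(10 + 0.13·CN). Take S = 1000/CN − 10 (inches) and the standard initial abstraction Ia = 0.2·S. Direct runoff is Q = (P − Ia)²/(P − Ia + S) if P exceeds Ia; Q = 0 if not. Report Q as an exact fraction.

Wet (AMC III): CN(III) = 23·95/(10 + 0.13·95) = 2185/(447/20) = 43700/447 ≈ 97.763
Max retention: S = 1000/(43700/447) − 10 = 100/437 in (≈ 0.229 in)
Ia = 0.2S: 0.2·0.229 = 0.046 in (exactly 20/437)
P − Ia = 6.870 − 0.046 = 298219/43700 ≈ 6.824 in (> 0, runoff occurs)
Runoff Q = (P−Ia)²/(P−Ia+S) = (6.824)²/(6.824+0.229) = 88934571961/13469170300 ≈ 6.603 in

Q = 88934571961/13469170300 in ≈ 6.603 in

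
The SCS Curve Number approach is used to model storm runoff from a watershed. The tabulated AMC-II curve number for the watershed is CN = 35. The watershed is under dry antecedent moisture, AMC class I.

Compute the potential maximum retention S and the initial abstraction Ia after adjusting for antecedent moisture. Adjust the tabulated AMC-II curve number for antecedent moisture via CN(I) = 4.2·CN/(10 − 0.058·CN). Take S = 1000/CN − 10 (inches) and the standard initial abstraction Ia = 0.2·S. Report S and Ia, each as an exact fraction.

Adjust CN=35 to AMC I: 4.2·35/(10 − 0.058·35) → 147 ÷ (797/100) = 14700/797 ≈ 18.444
Max retention: S = 1000/(14700/797) − 10 = 6500/147 in (≈ 44.218 in)
Ia = 0.2·(6500/147) = 1300/147 in ≈ 8.844 in

S = 6500/147 in ≈ 44.218 in; Ia = 1300/147 in ≈ 8.844 in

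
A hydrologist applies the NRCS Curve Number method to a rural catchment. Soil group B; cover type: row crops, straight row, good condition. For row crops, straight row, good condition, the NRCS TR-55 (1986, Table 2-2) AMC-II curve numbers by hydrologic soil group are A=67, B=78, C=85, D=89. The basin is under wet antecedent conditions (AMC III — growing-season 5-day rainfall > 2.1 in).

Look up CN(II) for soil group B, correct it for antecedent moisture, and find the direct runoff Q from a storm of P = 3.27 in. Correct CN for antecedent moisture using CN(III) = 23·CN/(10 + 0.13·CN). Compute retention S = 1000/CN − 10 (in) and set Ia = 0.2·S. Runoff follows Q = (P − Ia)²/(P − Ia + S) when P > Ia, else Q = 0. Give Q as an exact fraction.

Q = 73613999761/34204314300 in ≈ 2.152 in

NRCS table: row crops, straight row, good condition, soil group B → CN(II) = 78
CN(III) from CN(II)=78: (23·78)/(10 + 0.13·78) = 89700/1007 ≈ 89.076
S = 1000/(89700/1007) − 10 = 1100/897 in ≈ 1.226 in
Ia = 0.2S: 0.2·1.226 = 0.245 in (exactly 220/897)
Excess rainfall: 3.270 − 0.245 = 3.025 in; P > Ia so Q > 0
Q = (271319/89700)²/((271319/89700) + 1100/897) = (73613999761/8046090000)/(381319/89700) = 73613999761/34204314300 in ≈ 2.152 in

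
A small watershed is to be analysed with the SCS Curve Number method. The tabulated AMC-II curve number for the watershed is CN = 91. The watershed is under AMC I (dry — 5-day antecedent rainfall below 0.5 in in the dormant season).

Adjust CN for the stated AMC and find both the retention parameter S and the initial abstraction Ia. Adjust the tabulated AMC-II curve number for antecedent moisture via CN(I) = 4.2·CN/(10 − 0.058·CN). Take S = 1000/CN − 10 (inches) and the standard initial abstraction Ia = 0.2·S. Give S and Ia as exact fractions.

S = 1500/637 in ≈ 2.355 in; Ia = 300/637 in ≈ 0.471 in

Adjust CN=91 to AMC I: 4.2·91/(10 − 0.058·91) → (1911/5) ÷ (2361/500) = 63700/787 ≈ 80.940
S = 1000/(63700/787) − 10 = 1500/637 in ≈ 2.355 in
Initial abstraction Ia = S/5 = (1500/637)/5 = 300/637 ≈ 0.471 in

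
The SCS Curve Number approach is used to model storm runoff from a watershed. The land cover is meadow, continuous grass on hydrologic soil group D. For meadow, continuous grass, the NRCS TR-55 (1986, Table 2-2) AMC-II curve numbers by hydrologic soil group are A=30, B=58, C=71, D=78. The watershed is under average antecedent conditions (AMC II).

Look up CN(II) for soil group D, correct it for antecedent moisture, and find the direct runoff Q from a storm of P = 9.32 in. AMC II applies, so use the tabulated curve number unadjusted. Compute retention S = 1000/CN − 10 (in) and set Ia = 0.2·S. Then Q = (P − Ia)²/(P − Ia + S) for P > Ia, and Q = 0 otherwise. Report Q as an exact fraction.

NRCS table: meadow, continuous grass, soil group D → CN(II) = 78
AMC II — tabulated CN = 78 applies directly.
S = 1000/78 − 10 = 110/39 in ≈ 2.821 in
Initial abstraction Ia = S/5 = (110/39)/5 = 22/39 ≈ 0.564 in
Since P=9.320 > Ia=0.564: effective rainfall P−Ia = 8537/975 in
Q: (8537/975)² ÷ (11287/975) = 72880369/11004825 in (≈ 6.623 in)

Q = 72880369/11004825 in ≈ 6.623 in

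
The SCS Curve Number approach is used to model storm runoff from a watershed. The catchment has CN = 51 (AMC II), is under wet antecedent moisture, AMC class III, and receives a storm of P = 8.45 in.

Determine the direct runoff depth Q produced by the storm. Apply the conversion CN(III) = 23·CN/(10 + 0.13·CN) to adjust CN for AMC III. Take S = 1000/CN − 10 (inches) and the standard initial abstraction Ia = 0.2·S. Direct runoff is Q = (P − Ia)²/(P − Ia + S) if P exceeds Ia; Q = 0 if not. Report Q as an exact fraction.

Wet (AMC III): CN(III) = 23·51/(10 + 0.13·51) = 1173/(1663/100) = 117300/1663 ≈ 70.535
Retention S: 1000/CN − 10 with CN=70.535 → S = 4900/1173 ≈ 4.177 in
Ia = 0.2·(4900/1173) = 980/1173 in ≈ 0.835 in
Since P=8.450 > Ia=0.835: effective rainfall P−Ia = 178637/23460 in
Q = (178637/23460)²/((178637/23460) + 4900/1173) = (31911177769/550371600)/(276637/23460) = 31911177769/6489904020 in ≈ 4.917 in

Q = 31911177769/6489904020 in ≈ 4.917 in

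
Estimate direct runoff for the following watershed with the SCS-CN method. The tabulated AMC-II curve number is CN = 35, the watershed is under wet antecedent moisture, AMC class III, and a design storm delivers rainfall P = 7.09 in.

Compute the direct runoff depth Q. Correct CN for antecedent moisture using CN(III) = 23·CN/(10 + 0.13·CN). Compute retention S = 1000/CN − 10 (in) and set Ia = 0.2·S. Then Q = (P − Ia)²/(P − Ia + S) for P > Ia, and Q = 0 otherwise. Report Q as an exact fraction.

CN(III) from CN(II)=35: (23·35)/(10 + 0.13·35) = 16100/291 ≈ 55.326
Retention S: 1000/CN − 10 with CN=55.326 → S = 1300/161 ≈ 8.075 in
Ia = 0.2·(1300/161) = 260/161 in ≈ 1.615 in
P − Ia = 7.090 − 1.615 = 88149/16100 ≈ 5.475 in (> 0, runoff occurs)
Q = (88149/16100)²/((88149/16100) + 1300/161) = (7770246201/259210000)/(218149/16100) = 7770246201/3512198900 in ≈ 2.212 in

Q = 7770246201/3512198900 in ≈ 2.212 in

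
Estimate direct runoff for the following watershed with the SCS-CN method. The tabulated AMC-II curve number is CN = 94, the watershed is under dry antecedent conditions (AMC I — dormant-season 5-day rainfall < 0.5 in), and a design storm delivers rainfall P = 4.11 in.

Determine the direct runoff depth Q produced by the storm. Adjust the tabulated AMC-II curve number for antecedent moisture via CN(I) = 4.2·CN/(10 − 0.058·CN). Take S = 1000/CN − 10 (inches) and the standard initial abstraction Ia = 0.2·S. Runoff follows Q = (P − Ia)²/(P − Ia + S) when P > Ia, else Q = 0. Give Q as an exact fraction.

Adjust CN=94 to AMC I: 4.2·94/(10 − 0.058·94) → (1974/5) ÷ (1137/250) = 32900/379 ≈ 86.807
Retention S: 1000/CN − 10 with CN=86.807 → S = 500/329 ≈ 1.520 in
Initial abstraction Ia = S/5 = (500/329)/5 = 100/329 ≈ 0.304 in
P − Ia = 4.110 − 0.304 = 125219/32900 ≈ 3.806 in (> 0, runoff occurs)
Q = (125219/32900)²/((125219/32900) + 500/329) = (15679797961/1082410000)/(175219/32900) = 15679797961/5764705100 in ≈ 2.720 in

Q = 15679797961/5764705100 in ≈ 2.720 in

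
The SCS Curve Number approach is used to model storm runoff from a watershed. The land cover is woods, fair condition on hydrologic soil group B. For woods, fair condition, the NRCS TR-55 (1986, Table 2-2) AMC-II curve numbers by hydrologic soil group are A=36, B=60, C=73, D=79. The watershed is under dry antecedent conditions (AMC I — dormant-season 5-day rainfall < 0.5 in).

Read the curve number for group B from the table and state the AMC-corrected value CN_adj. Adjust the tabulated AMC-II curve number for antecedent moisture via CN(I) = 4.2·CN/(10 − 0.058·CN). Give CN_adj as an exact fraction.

CN_adj = 6300/163 ≈ 38.650

NRCS table: woods, fair condition, soil group B → CN(II) = 60
Dry (AMC I): CN(I) = 4.2·60/(10 − 0.058·60) = 252/(163/25) = 6300/163 ≈ 38.650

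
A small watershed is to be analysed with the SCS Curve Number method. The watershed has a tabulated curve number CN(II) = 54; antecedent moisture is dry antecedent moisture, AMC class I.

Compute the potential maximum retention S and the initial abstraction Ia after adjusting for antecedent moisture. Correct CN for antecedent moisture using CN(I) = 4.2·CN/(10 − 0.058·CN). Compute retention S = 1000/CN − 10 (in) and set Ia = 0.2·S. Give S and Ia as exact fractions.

Adjust CN=54 to AMC I: 4.2·54/(10 − 0.058·54) → (1134/5) ÷ (1717/250) = 56700/1717 ≈ 33.023
Max retention: S = 1000/(56700/1717) − 10 = 11500/567 in (≈ 20.282 in)
Ia = 0.2S: 0.2·20.282 = 4.056 in (exactly 2300/567)

S = 11500/567 in ≈ 20.282 in; Ia = 2300/567 in ≈ 4.056 in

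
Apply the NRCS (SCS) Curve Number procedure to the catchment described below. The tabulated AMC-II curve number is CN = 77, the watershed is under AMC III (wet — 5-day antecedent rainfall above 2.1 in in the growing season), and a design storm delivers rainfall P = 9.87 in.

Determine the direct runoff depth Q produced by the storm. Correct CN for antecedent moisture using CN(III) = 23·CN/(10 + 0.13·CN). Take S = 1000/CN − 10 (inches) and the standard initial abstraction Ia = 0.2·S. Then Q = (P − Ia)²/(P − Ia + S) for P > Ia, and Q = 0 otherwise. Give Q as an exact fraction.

CN(III) from CN(II)=77: (23·77)/(10 + 0.13·77) = 7700/87 ≈ 88.506
Max retention: S = 1000/(7700/87) − 10 = 100/77 in (≈ 1.299 in)
Ia = 0.2·(100/77) = 20/77 in ≈ 0.260 in
Since P=9.870 > Ia=0.260: effective rainfall P−Ia = 73999/7700 in
Q = (73999/7700)²/((73999/7700) + 100/77) = (5475852001/59290000)/(83999/7700) = 5475852001/646792300 in ≈ 8.466 in

Q = 5475852001/646792300 in ≈ 8.466 in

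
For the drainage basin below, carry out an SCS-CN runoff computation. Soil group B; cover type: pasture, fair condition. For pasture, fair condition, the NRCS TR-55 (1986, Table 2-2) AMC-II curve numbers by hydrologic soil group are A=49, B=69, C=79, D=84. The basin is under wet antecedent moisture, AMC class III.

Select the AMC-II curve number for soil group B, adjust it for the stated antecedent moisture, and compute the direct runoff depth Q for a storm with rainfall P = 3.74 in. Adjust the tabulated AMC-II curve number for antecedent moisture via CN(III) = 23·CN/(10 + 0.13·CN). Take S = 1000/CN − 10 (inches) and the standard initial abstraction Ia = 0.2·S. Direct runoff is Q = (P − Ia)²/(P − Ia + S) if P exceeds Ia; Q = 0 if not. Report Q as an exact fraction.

Q = 70633161361/33388020150 in ≈ 2.116 in

NRCS table: pasture, fair condition, soil group B → CN(II) = 69
CN(III) from CN(II)=69: (23·69)/(10 + 0.13·69) = 158700/1897 ≈ 83.658
Retention S: 1000/CN − 10 with CN=83.658 → S = 3100/1587 ≈ 1.953 in
Initial abstraction Ia = S/5 = (3100/1587)/5 = 620/1587 ≈ 0.391 in
P − Ia = 3.740 − 0.391 = 265769/79350 ≈ 3.349 in (> 0, runoff occurs)
Runoff Q = (P−Ia)²/(P−Ia+S) = (3.349)²/(3.349+1.953) = 70633161361/33388020150 ≈ 2.116 in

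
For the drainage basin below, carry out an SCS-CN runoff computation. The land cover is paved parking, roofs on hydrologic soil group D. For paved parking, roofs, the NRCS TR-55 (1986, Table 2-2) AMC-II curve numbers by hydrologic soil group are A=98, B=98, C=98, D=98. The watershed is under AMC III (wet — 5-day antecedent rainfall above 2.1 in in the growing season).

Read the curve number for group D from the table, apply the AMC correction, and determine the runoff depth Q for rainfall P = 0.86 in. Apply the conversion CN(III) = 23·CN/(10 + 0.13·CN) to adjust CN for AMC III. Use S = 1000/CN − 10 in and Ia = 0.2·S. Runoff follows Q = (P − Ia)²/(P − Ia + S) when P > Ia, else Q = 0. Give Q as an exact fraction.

NRCS table: paved parking, roofs, soil group D → CN(II) = 98
Adjust CN=98 to AMC III: 23·98/(10 + 0.13·98) → 2254 ÷ (1137/50) = 112700/1137 ≈ 99.120
Retention S: 1000/CN − 10 with CN=99.120 → S = 100/1127 ≈ 0.089 in
Ia = 0.2S: 0.2·0.089 = 0.018 in (exactly 20/1127)
P − Ia = 0.860 − 0.018 = 47461/56350 ≈ 0.842 in (> 0, runoff occurs)
Q: (47461/56350)² ÷ (52461/56350) = 2252546521/2956177350 in (≈ 0.762 in)

Q = 2252546521/2956177350 in ≈ 0.762 in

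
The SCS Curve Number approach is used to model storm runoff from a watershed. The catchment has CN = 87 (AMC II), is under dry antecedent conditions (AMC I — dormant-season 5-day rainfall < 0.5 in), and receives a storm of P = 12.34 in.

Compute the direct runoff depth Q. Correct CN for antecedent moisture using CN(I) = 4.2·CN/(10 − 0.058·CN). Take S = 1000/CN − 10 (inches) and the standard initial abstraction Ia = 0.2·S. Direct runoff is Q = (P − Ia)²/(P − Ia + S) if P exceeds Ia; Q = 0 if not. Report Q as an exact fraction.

Dry (AMC I): CN(I) = 4.2·87/(10 − 0.058·87) = (1827/5)/(2477/500) = 182700/2477 ≈ 73.759
Retention S: 1000/CN − 10 with CN=73.759 → S = 6500/1827 ≈ 3.558 in
Initial abstraction Ia = S/5 = (6500/1827)/5 = 1300/1827 ≈ 0.712 in
Since P=12.340 > Ia=0.712: effective rainfall P−Ia = 1062259/91350 in
Runoff Q = (P−Ia)²/(P−Ia+S) = (11.628)²/(11.628+3.558) = 1128394183081/126726109650 ≈ 8.904 in

Q = 1128394183081/126726109650 in ≈ 8.904 in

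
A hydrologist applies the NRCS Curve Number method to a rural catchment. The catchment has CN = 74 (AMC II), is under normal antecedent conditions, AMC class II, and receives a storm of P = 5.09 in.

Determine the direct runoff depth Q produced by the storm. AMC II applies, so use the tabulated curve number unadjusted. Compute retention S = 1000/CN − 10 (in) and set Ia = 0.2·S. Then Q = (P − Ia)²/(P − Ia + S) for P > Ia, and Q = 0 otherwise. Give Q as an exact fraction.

AMC II — tabulated CN = 74 applies directly.
S = 1000/74 − 10 = 130/37 in ≈ 3.514 in
Ia = 0.2·(130/37) = 26/37 in ≈ 0.703 in
P − Ia = 5.090 − 0.703 = 16233/3700 ≈ 4.387 in (> 0, runoff occurs)
Q: (16233/3700)² ÷ (29233/3700) = 263510289/108162100 in (≈ 2.436 in)

Q = 263510289/108162100 in ≈ 2.436 in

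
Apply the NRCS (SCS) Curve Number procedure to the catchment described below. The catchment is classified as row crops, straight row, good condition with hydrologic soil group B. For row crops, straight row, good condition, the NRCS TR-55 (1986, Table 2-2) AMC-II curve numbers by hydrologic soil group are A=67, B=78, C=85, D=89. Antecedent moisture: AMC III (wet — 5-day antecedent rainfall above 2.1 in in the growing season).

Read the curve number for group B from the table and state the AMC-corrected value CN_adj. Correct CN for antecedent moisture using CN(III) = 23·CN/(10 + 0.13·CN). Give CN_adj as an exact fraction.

CN_adj = 89700/1007 ≈ 89.076

NRCS table: row crops, straight row, good condition, soil group B → CN(II) = 78
Adjust CN=78 to AMC III: 23·78/(10 + 0.13·78) → 1794 ÷ (1007/50) = 89700/1007 ≈ 89.076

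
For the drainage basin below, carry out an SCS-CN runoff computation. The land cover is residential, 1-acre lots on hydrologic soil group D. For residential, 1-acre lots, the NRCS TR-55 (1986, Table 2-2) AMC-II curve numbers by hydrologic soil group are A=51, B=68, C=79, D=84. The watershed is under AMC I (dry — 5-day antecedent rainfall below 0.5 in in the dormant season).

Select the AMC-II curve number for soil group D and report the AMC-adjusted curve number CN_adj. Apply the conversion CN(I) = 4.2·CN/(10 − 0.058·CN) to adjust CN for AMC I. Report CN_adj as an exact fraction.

CN_adj = 44100/641 ≈ 68.799

NRCS table: residential, 1-acre lots, soil group D → CN(II) = 84
Dry (AMC I): CN(I) = 4.2·84/(10 − 0.058·84) = (1764/5)/(641/125) = 44100/641 ≈ 68.799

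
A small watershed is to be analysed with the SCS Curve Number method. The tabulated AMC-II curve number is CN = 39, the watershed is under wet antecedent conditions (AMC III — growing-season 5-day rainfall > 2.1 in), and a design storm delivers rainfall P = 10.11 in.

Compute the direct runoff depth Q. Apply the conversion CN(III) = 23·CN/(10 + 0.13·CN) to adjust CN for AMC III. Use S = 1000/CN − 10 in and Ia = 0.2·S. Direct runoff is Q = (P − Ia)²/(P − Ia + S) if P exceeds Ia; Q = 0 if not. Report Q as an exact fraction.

Adjust CN=39 to AMC III: 23·39/(10 + 0.13·39) → 897 ÷ (1507/100) = 89700/1507 ≈ 59.522
Retention S: 1000/CN − 10 with CN=59.522 → S = 6100/897 ≈ 6.800 in
Ia = 0.2·(6100/897) = 1220/897 in ≈ 1.360 in
P − Ia = 10.110 − 1.360 = 784867/89700 ≈ 8.750 in (> 0, runoff occurs)
Q: (784867/89700)² ÷ (1394867/89700) = 616016207689/125119569900 in (≈ 4.923 in)

Q = 616016207689/125119569900 in ≈ 4.923 in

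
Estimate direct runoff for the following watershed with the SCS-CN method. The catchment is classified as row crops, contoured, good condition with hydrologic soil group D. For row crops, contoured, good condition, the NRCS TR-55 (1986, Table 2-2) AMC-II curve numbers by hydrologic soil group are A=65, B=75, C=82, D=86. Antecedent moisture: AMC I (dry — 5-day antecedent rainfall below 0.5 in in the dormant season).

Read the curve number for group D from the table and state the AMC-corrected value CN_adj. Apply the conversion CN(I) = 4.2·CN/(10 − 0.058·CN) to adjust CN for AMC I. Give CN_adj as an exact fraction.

NRCS table: row crops, contoured, good condition, soil group D → CN(II) = 86
CN(I) from CN(II)=86: (4.2·86)/(10 − 0.058·86) = 12900/179 ≈ 72.067

CN_adj = 12900/179 ≈ 72.067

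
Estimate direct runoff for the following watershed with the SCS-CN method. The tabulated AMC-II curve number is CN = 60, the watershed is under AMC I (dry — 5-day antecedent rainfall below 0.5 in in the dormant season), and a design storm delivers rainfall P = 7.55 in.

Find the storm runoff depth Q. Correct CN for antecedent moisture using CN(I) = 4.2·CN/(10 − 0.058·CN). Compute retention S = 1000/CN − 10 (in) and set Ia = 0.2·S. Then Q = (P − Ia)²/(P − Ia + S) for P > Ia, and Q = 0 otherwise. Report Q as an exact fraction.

Q = 30393169/32146380 in ≈ 0.945 in

Dry (AMC I): CN(I) = 4.2·60/(10 − 0.058·60) = 252/(163/25) = 6300/163 ≈ 38.650
S = 1000/(6300/163) − 10 = 1000/63 in ≈ 15.873 in
Ia = 0.2S: 0.2·15.873 = 3.175 in (exactly 200/63)
Since P=7.550 > Ia=3.175: effective rainfall P−Ia = 5513/1260 in
Q: (5513/1260)² ÷ (25513/1260) = 30393169/32146380 in (≈ 0.945 in)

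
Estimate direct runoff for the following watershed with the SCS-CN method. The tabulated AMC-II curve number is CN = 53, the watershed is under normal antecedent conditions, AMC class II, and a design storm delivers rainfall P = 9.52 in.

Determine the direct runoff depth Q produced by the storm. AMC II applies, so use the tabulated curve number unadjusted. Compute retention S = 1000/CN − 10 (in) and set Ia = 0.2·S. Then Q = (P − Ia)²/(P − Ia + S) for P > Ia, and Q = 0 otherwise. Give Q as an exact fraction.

Q = 52674848/14584275 in ≈ 3.612 in

AMC II — tabulated CN = 53 applies directly.
Retention S: 1000/CN − 10 with CN=53.000 → S = 470/53 ≈ 8.868 in
Ia = 0.2·(470/53) = 94/53 in ≈ 1.774 in
Excess rainfall: 9.520 − 1.774 = 7.746 in; P > Ia so Q > 0
Q = (10264/1325)²/((10264/1325) + 470/53) = (105349696/1755625)/(22014/1325) = 52674848/14584275 in ≈ 3.612 in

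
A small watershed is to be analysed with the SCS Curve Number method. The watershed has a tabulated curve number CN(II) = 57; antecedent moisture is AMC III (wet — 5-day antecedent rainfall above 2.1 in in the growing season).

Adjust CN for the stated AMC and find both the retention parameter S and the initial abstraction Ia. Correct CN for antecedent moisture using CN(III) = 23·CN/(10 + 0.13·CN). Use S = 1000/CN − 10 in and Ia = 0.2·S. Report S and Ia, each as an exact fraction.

S = 4300/1311 in ≈ 3.280 in; Ia = 860/1311 in ≈ 0.656 in

Adjust CN=57 to AMC III: 23·57/(10 + 0.13·57) → 1311 ÷ (1741/100) = 131100/1741 ≈ 75.302
Retention S: 1000/CN − 10 with CN=75.302 → S = 4300/1311 ≈ 3.280 in
Initial abstraction Ia = S/5 = (4300/1311)/5 = 860/1311 ≈ 0.656 in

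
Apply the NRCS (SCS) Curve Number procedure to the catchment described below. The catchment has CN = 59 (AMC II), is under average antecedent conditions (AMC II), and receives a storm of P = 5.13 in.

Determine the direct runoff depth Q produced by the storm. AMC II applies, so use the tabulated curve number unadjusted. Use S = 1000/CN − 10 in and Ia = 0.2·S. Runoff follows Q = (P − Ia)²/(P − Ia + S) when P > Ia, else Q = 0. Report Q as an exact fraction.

Q = 486952489/372095300 in ≈ 1.309 in

CN(II) = 59; AMC II needs no correction.
S = 1000/59 − 10 = 410/59 in ≈ 6.949 in
Initial abstraction Ia = S/5 = (410/59)/5 = 82/59 ≈ 1.390 in
P − Ia = 5.130 − 1.390 = 22067/5900 ≈ 3.740 in (> 0, runoff occurs)
Q = (22067/5900)²/((22067/5900) + 410/59) = (486952489/34810000)/(63067/5900) = 486952489/372095300 in ≈ 1.309 in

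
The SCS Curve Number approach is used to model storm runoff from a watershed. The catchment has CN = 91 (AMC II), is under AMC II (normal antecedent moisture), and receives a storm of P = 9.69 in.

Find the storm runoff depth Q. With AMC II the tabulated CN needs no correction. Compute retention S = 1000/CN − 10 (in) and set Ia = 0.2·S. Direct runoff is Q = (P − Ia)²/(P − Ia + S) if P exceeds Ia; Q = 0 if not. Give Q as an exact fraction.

CN(II) = 91; AMC II needs no correction.
Max retention: S = 1000/91 − 10 = 90/91 in (≈ 0.989 in)
Ia = 0.2S: 0.2·0.989 = 0.198 in (exactly 18/91)
Excess rainfall: 9.690 − 0.198 = 9.492 in; P > Ia so Q > 0
Q: (86379/9100)² ÷ (95379/9100) = 2487110547/289316300 in (≈ 8.597 in)

Q = 2487110547/289316300 in ≈ 8.597 in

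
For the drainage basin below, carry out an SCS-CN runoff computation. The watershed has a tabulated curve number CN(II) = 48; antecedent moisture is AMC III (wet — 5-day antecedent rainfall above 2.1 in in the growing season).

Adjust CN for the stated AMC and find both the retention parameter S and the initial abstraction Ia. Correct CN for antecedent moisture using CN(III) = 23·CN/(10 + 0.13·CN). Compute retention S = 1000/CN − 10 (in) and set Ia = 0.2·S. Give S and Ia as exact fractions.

S = 325/69 in ≈ 4.710 in; Ia = 65/69 in ≈ 0.942 in

CN(III) from CN(II)=48: (23·48)/(10 + 0.13·48) = 13800/203 ≈ 67.980
Max retention: S = 1000/(13800/203) − 10 = 325/69 in (≈ 4.710 in)
Initial abstraction Ia = S/5 = (325/69)/5 = 65/69 ≈ 0.942 in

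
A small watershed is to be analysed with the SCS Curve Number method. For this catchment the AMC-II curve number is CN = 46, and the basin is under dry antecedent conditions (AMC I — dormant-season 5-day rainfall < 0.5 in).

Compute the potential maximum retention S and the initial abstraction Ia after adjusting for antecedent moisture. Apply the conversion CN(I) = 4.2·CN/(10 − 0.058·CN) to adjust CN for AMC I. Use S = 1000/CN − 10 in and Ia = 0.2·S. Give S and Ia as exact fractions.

Dry (AMC I): CN(I) = 4.2·46/(10 − 0.058·46) = (966/5)/(1833/250) = 16100/611 ≈ 26.350
Retention S: 1000/CN − 10 with CN=26.350 → S = 4500/161 ≈ 27.950 in
Initial abstraction Ia = S/5 = (4500/161)/5 = 900/161 ≈ 5.590 in

S = 4500/161 in ≈ 27.950 in; Ia = 900/161 in ≈ 5.590 in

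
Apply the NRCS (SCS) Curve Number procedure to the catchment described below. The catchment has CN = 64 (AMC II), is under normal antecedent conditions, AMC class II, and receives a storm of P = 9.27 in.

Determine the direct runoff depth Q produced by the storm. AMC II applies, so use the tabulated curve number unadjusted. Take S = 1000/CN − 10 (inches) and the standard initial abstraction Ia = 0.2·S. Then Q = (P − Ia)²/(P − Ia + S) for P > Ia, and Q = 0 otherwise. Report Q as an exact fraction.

Average conditions: CN = 64 (no AMC adjustment).
Max retention: S = 1000/64 − 10 = 45/8 in (≈ 5.625 in)
Ia = 0.2S: 0.2·5.625 = 1.125 in (exactly 9/8)
P − Ia = 9.270 − 1.125 = 1629/200 ≈ 8.145 in (> 0, runoff occurs)
Runoff Q = (P−Ia)²/(P−Ia+S) = (8.145)²/(8.145+5.625) = 32761/6800 ≈ 4.818 in

Q = 32761/6800 in ≈ 4.818 in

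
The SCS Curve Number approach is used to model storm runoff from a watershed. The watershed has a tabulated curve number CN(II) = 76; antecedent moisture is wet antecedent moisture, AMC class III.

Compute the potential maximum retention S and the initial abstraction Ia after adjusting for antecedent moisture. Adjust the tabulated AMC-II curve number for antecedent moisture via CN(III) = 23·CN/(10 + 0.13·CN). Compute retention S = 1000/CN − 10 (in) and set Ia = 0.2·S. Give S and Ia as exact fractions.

S = 600/437 in ≈ 1.373 in; Ia = 120/437 in ≈ 0.275 in

Adjust CN=76 to AMC III: 23·76/(10 + 0.13·76) → 1748 ÷ (497/25) = 43700/497 ≈ 87.928
Max retention: S = 1000/(43700/497) − 10 = 600/437 in (≈ 1.373 in)
Initial abstraction Ia = S/5 = (600/437)/5 = 120/437 ≈ 0.275 in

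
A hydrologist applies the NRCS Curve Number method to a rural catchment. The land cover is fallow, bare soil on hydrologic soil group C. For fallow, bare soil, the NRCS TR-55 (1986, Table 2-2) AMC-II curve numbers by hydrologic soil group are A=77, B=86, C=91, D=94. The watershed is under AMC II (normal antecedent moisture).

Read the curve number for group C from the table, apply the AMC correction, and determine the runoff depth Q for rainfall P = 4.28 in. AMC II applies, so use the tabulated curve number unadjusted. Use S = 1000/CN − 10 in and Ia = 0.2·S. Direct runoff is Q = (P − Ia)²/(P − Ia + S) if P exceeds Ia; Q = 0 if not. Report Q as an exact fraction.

Q = 86248369/26246675 in ≈ 3.286 in

NRCS table: fallow, bare soil, soil group C → CN(II) = 91
AMC II — tabulated CN = 91 applies directly.
Retention S: 1000/CN − 10 with CN=91.000 → S = 90/91 ≈ 0.989 in
Initial abstraction Ia = S/5 = (90/91)/5 = 18/91 ≈ 0.198 in
Since P=4.280 > Ia=0.198: effective rainfall P−Ia = 9287/2275 in
Q: (9287/2275)² ÷ (11537/2275) = 86248369/26246675 in (≈ 3.286 in)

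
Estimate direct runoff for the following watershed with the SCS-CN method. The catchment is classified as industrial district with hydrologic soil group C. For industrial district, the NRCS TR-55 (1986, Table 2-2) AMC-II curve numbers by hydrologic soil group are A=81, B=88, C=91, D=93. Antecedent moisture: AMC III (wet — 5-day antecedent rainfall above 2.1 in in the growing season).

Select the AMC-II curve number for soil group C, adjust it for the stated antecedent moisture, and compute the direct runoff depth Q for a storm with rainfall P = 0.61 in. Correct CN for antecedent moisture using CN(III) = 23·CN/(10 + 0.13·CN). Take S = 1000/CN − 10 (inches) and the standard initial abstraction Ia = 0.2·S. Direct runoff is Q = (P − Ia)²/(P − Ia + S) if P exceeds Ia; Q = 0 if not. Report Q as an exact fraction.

Q = 12028166929/41791558900 in ≈ 0.288 in

NRCS table: industrial district, soil group C → CN(II) = 91
CN(III) from CN(II)=91: (23·91)/(10 + 0.13·91) = 209300/2183 ≈ 95.877
Retention S: 1000/CN − 10 with CN=95.877 → S = 900/2093 ≈ 0.430 in
Ia = 0.2·(900/2093) = 180/2093 in ≈ 0.086 in
Since P=0.610 > Ia=0.086: effective rainfall P−Ia = 109673/209300 in
Runoff Q = (P−Ia)²/(P−Ia+S) = (0.524)²/(0.524+0.430) = 12028166929/41791558900 ≈ 0.288 in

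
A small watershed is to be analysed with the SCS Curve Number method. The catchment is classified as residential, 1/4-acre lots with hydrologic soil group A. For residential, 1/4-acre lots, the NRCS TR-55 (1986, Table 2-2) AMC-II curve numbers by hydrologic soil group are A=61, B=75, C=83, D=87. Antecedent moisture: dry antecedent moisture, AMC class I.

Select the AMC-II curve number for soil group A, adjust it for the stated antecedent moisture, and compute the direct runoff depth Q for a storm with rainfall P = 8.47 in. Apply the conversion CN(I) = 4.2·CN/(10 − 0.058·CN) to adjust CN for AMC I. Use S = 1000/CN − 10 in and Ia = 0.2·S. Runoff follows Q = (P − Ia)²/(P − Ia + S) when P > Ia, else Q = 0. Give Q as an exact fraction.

Q = 53670525561/37647266300 in ≈ 1.426 in

NRCS table: residential, 1/4-acre lots, soil group A → CN(II) = 61
CN(I) from CN(II)=61: (4.2·61)/(10 − 0.058·61) = 42700/1077 ≈ 39.647
Max retention: S = 1000/(42700/1077) − 10 = 6500/427 in (≈ 15.222 in)
Ia = 0.2·(6500/427) = 1300/427 in ≈ 3.044 in
Since P=8.470 > Ia=3.044: effective rainfall P−Ia = 231669/42700 in
Q = (231669/42700)²/((231669/42700) + 6500/427) = (53670525561/1823290000)/(881669/42700) = 53670525561/37647266300 in ≈ 1.426 in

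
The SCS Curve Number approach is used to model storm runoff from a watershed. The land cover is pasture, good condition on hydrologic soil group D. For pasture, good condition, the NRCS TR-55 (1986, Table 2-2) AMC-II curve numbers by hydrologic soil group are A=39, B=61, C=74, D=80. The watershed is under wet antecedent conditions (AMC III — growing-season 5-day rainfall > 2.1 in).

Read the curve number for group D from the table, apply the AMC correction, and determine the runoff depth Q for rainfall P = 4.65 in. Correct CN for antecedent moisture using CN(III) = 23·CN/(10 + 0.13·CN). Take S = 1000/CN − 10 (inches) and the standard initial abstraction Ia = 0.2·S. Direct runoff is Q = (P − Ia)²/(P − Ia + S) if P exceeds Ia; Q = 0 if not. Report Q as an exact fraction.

Q = 4157521/1167940 in ≈ 3.560 in

NRCS table: pasture, good condition, soil group D → CN(II) = 80
Wet (AMC III): CN(III) = 23·80/(10 + 0.13·80) = 1840/(102/5) = 4600/51 ≈ 90.196
Retention S: 1000/CN − 10 with CN=90.196 → S = 25/23 ≈ 1.087 in
Ia = 0.2S: 0.2·1.087 = 0.217 in (exactly 5/23)
Excess rainfall: 4.650 − 0.217 = 4.433 in; P > Ia so Q > 0
Q: (2039/460)² ÷ (2539/460) = 4157521/1167940 in (≈ 3.560 in)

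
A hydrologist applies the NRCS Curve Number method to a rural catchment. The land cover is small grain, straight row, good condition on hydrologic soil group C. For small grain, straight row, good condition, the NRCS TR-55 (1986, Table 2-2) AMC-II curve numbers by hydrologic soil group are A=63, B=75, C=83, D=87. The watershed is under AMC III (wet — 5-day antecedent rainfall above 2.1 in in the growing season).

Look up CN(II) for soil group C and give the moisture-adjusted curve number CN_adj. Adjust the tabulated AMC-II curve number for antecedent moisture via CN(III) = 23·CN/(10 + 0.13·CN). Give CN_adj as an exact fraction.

NRCS table: small grain, straight row, good condition, soil group C → CN(II) = 83
Wet (AMC III): CN(III) = 23·83/(10 + 0.13·83) = 1909/(2079/100) = 190900/2079 ≈ 91.823

CN_adj = 190900/2079 ≈ 91.823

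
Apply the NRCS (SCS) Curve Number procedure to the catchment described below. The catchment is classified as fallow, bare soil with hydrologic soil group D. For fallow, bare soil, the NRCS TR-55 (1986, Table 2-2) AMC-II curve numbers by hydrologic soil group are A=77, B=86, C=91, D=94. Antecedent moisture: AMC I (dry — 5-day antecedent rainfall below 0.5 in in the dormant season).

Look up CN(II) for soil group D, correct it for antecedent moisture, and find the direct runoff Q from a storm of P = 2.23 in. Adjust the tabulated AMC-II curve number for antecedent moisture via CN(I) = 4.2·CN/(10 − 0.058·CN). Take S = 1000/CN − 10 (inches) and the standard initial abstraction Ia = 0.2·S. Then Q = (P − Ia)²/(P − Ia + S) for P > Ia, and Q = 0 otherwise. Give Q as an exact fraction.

NRCS table: fallow, bare soil, soil group D → CN(II) = 94
CN(I) from CN(II)=94: (4.2·94)/(10 − 0.058·94) = 32900/379 ≈ 86.807
S = 1000/(32900/379) − 10 = 500/329 in ≈ 1.520 in
Ia = 0.2·(500/329) = 100/329 in ≈ 0.304 in
Excess rainfall: 2.230 − 0.304 = 1.926 in; P > Ia so Q > 0
Q = (63367/32900)²/((63367/32900) + 500/329) = (4015376689/1082410000)/(113367/32900) = 4015376689/3729774300 in ≈ 1.077 in

Q = 4015376689/3729774300 in ≈ 1.077 in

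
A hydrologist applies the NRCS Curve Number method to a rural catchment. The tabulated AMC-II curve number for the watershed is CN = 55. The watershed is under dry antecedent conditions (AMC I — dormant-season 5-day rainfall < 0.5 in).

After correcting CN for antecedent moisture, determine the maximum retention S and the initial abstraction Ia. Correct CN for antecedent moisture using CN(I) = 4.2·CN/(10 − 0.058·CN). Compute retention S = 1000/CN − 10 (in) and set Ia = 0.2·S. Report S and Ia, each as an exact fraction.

S = 1500/77 in ≈ 19.481 in; Ia = 300/77 in ≈ 3.896 in

CN(I) from CN(II)=55: (4.2·55)/(10 − 0.058·55) = 7700/227 ≈ 33.921
Retention S: 1000/CN − 10 with CN=33.921 → S = 1500/77 ≈ 19.481 in
Initial abstraction Ia = S/5 = (1500/77)/5 = 300/77 ≈ 3.896 in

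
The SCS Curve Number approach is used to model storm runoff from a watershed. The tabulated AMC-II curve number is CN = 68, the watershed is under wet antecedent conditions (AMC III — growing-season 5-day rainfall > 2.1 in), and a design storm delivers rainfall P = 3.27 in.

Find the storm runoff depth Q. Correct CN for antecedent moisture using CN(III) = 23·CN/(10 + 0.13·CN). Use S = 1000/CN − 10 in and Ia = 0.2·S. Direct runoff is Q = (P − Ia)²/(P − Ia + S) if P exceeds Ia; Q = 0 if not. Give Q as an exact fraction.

Q = 12511988449/7501608700 in ≈ 1.668 in

Wet (AMC III): CN(III) = 23·68/(10 + 0.13·68) = 1564/(471/25) = 39100/471 ≈ 83.015
Max retention: S = 1000/(39100/471) − 10 = 800/391 in (≈ 2.046 in)
Ia = 0.2S: 0.2·2.046 = 0.409 in (exactly 160/391)
Excess rainfall: 3.270 − 0.409 = 2.861 in; P > Ia so Q > 0
Q: (111857/39100)² ÷ (191857/39100) = 12511988449/7501608700 in (≈ 1.668 in)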